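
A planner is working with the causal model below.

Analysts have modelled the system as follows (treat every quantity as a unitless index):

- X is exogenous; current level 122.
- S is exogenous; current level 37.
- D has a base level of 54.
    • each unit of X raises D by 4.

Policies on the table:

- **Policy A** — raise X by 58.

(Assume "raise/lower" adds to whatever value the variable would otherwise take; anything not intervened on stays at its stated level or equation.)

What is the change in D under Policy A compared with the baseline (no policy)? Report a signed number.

Baseline:
  X = 122
  D = 54 + 4·122 = 542
Policy A (X + 58):
  X = 122 + 58 = 180
  D = 54 + 4·180 = 774
Change in D: 774 − 542 = 232

232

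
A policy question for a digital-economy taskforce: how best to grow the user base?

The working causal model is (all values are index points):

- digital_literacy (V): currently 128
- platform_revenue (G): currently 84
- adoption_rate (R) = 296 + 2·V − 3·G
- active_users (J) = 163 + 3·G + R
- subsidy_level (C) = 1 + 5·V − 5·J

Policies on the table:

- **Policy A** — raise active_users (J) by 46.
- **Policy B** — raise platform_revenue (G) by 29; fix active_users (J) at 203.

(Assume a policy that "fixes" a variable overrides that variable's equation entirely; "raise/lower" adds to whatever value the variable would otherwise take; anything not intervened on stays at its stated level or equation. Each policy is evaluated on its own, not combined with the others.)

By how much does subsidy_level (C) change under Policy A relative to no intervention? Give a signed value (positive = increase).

-230

Baseline:
  V = 128
  G = 84
  R = 296 + 2·128 − 3·84 = 300
  J = 163 + 3·84 + 300 = 715
  C = 1 + 5·128 − 5·715 = -2934
Policy A (J + 46):
  V = 128
  G = 84
  R = 296 + 2·128 − 3·84 = 300
  J = 163 + 3·84 + 300 (+46 from intervention) = 761
  C = 1 + 5·128 − 5·761 = -3164
Change in C: -3164 − (-2934) = -230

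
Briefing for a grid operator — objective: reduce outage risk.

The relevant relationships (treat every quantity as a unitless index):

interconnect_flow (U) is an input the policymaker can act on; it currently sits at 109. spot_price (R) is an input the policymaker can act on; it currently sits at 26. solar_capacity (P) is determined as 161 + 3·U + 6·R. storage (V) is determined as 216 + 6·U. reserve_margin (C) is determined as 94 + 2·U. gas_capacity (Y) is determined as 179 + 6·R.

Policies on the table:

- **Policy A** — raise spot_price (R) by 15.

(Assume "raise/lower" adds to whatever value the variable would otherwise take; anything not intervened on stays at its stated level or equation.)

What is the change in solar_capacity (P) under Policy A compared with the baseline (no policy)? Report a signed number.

90

Baseline:
  U = 109
  R = 26
  P = 161 + 3·109 + 6·26 = 644
Policy A (R + 15):
  U = 109
  R = 26 + 15 = 41
  P = 161 + 3·109 + 6·41 = 734
Change in P: 734 − 644 = 90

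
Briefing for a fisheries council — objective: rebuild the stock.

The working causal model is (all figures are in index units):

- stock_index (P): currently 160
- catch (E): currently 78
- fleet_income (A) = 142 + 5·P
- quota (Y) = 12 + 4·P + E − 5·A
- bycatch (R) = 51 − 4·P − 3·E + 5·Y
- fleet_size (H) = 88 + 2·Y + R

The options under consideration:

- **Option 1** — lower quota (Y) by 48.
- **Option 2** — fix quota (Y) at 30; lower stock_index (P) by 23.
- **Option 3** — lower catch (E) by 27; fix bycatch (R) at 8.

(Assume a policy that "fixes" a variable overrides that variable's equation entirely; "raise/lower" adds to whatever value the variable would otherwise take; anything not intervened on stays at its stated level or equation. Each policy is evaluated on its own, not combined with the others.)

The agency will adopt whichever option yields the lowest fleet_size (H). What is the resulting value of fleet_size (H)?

Option 1 (Y − 48):
  P = 160
  E = 78
  A = 142 + 5·160 = 942
  Y = 12 + 4·160 + 78 − 5·942 (−48 from intervention) = -4028
  R = 51 − 4·160 − 3·78 + 5·(-4028) = -20963
  H = 88 + 2·(-4028) + (-20963) = -28931
Option 2 (Y := 30, P − 23):
  P = 160 − 23 = 137
  E = 78
  A = 142 + 5·137 = 827
  Y = 30
  R = 51 − 4·137 − 3·78 + 5·30 = -581
  H = 88 + 2·30 + (-581) = -433
Option 3 (E − 27, R := 8):
  P = 160
  E = 78 − 27 = 51
  A = 142 + 5·160 = 942
  Y = 12 + 4·160 + 51 − 5·942 = -4007
  R = 8
  H = 88 + 2·(-4007) + 8 = -7918
Comparing — Option 1: H=-28931, Option 2: H=-433, Option 3: H=-7918. Lowest is -28931 (Option 1).

-28931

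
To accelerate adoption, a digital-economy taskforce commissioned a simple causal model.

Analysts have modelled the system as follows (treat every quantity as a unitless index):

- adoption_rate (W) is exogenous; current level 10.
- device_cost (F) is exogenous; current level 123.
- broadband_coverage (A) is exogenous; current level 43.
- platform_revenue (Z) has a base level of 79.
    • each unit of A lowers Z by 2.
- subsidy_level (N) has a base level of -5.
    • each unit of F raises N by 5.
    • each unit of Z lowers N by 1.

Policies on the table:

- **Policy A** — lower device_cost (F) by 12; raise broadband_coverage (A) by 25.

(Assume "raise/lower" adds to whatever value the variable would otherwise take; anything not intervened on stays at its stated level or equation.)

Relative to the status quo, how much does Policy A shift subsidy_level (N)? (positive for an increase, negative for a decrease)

-10

Baseline:
  F = 123
  A = 43
  Z = 79 − 2·43 = -7
  N = -5 + 5·123 − (-7) = 617
Policy A (F − 12, A + 25):
  F = 123 − 12 = 111
  A = 43 + 25 = 68
  Z = 79 − 2·68 = -57
  N = -5 + 5·111 − (-57) = 607
Change in N: 607 − 617 = -10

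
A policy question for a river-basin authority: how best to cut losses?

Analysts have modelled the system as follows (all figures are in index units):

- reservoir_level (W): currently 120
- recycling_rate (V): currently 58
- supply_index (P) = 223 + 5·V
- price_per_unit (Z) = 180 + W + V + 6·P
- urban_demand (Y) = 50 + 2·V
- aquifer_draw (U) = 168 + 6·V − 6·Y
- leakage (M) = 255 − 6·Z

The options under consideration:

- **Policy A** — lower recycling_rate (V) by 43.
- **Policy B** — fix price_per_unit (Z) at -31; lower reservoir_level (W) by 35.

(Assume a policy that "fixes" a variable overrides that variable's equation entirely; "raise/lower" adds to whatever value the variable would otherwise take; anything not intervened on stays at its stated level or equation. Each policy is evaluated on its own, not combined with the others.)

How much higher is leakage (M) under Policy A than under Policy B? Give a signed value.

-12804

Policy A (V − 43):
  W = 120
  V = 58 − 43 = 15
  P = 223 + 5·15 = 298
  Z = 180 + 120 + 15 + 6·298 = 2103
  M = 255 − 6·2103 = -12363
Policy B (Z := -31, W − 35):
  W = 120 − 35 = 85
  V = 58
  P = 223 + 5·58 = 513
  Z = -31
  M = 255 − 6·(-31) = 441
M: -12363 − 441 = -12804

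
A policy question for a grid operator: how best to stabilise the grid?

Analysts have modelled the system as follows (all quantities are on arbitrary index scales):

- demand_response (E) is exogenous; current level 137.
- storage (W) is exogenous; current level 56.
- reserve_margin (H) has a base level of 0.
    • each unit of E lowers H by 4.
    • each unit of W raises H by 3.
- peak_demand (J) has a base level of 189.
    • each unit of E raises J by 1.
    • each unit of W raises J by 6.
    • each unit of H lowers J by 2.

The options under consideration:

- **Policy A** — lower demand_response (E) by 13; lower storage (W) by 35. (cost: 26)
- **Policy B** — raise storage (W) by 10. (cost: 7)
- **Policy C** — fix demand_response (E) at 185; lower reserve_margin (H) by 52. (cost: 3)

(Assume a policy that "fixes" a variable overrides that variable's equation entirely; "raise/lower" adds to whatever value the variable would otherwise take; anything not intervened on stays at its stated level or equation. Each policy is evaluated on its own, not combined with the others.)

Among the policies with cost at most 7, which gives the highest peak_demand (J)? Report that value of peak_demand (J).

Policy B (W + 10):
  E = 137
  W = 56 + 10 = 66
  H = 0 − 4·137 + 3·66 = -350
  J = 189 + 137 + 6·66 − 2·(-350) = 1422
Policy C (E := 185, H − 52):
  E = 185
  W = 56
  H = 0 − 4·185 + 3·56 (−52 from intervention) = -624
  J = 189 + 185 + 6·56 − 2·(-624) = 1958
Comparing — Policy B: J=1422, Policy C: J=1958. Highest is 1958 (Policy C).

1958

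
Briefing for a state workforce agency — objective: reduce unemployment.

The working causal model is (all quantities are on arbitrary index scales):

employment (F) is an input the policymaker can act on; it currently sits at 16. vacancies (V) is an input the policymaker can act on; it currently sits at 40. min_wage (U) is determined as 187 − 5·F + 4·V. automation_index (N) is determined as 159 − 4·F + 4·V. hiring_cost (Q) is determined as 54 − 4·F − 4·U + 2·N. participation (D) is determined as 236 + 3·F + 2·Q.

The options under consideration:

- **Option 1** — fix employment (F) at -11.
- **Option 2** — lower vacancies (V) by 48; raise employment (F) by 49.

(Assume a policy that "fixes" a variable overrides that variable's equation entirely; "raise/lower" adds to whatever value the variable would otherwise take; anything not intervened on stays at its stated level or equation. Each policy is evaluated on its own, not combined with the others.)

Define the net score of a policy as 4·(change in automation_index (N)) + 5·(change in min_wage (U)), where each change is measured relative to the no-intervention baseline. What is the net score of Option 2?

-3737

Baseline:
  F = 16
  V = 40
  U = 187 − 5·16 + 4·40 = 267
  N = 159 − 4·16 + 4·40 = 255
Option 2 (V − 48, F + 49):
  F = 16 + 49 = 65
  V = 40 − 48 = -8
  U = 187 − 5·65 + 4·(-8) = -170
  N = 159 − 4·65 + 4·(-8) = -133
ΔN = -133 − 255 = -388; ΔU = -170 − 267 = -437
Score = 4·(-388) + 5·(-437) = -3737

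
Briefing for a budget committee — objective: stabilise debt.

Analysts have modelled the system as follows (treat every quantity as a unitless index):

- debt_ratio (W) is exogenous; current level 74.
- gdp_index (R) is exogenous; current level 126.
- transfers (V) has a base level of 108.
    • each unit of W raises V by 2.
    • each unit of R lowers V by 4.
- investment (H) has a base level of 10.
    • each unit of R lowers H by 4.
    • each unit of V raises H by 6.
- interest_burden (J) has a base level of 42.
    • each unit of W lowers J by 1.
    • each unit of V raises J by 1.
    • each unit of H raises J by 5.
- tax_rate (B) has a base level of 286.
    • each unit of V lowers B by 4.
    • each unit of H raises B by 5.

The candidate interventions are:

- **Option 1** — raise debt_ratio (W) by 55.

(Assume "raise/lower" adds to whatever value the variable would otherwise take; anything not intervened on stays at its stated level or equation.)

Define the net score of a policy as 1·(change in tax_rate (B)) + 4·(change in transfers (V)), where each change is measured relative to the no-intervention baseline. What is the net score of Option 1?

Baseline:
  W = 74
  R = 126
  V = 108 + 2·74 − 4·126 = -248
  H = 10 − 4·126 + 6·(-248) = -1982
  B = 286 − 4·(-248) + 5·(-1982) = -8632
Option 1 (W + 55):
  W = 74 + 55 = 129
  R = 126
  V = 108 + 2·129 − 4·126 = -138
  H = 10 − 4·126 + 6·(-138) = -1322
  B = 286 − 4·(-138) + 5·(-1322) = -5772
ΔB = -5772 − (-8632) = 2860; ΔV = -138 − (-248) = 110
Score = 1·2860 + 4·110 = 3300

3300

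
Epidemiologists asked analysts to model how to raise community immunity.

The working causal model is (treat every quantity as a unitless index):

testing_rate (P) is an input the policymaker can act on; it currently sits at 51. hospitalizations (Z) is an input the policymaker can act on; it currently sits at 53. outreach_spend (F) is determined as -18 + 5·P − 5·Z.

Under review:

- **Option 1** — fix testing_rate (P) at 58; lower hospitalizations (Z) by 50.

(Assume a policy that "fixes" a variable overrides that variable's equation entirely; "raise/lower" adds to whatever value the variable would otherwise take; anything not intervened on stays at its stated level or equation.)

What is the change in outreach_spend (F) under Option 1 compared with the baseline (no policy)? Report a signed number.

Baseline:
  P = 51
  Z = 53
  F = -18 + 5·51 − 5·53 = -28
Option 1 (P := 58, Z − 50):
  P = 58
  Z = 53 − 50 = 3
  F = -18 + 5·58 − 5·3 = 257
Change in F: 257 − (-28) = 285

285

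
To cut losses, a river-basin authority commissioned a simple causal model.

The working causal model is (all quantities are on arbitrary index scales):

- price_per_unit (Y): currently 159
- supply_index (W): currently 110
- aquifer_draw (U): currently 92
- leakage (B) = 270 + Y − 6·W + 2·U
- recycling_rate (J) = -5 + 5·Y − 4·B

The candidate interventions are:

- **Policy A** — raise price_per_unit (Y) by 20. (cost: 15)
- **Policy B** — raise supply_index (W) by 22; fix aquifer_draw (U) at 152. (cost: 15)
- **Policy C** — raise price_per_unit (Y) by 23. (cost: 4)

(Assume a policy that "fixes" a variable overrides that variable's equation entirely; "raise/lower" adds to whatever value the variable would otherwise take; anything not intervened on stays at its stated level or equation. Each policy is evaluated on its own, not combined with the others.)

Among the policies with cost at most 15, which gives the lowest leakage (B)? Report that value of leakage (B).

Policy A (Y + 20):
  Y = 159 + 20 = 179
  W = 110
  U = 92
  B = 270 + 179 − 6·110 + 2·92 = -27
Policy B (W + 22, U := 152):
  Y = 159
  W = 110 + 22 = 132
  U = 152
  B = 270 + 159 − 6·132 + 2·152 = -59
Policy C (Y + 23):
  Y = 159 + 23 = 182
  W = 110
  U = 92
  B = 270 + 182 − 6·110 + 2·92 = -24
Comparing — Policy A: B=-27, Policy B: B=-59, Policy C: B=-24. Lowest is -59 (Policy B).

-59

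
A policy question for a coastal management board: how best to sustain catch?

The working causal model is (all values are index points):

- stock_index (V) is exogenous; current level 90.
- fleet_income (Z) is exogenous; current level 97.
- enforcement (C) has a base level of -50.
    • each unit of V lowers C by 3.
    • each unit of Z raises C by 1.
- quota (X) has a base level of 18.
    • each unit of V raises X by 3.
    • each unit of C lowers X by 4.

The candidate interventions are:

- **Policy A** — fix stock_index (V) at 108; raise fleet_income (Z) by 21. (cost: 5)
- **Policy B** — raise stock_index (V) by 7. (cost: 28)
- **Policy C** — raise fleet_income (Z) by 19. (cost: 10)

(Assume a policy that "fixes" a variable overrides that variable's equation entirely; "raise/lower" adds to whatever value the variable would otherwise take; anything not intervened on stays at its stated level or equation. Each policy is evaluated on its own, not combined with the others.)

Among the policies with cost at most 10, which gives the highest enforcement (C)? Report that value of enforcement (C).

Policy A (V := 108, Z + 21):
  V = 108
  Z = 97 + 21 = 118
  C = -50 − 3·108 + 118 = -256
Policy C (Z + 19):
  V = 90
  Z = 97 + 19 = 116
  C = -50 − 3·90 + 116 = -204
Comparing — Policy A: C=-256, Policy C: C=-204. Highest is -204 (Policy C).

-204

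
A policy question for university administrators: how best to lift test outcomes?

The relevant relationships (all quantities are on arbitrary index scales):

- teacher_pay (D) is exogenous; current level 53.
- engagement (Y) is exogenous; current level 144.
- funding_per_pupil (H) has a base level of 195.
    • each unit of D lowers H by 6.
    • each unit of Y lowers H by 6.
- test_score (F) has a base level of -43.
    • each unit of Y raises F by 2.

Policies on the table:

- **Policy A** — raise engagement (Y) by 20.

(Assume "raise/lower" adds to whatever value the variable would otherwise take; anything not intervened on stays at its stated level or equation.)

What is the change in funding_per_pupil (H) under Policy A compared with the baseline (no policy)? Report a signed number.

Baseline:
  D = 53
  Y = 144
  H = 195 − 6·53 − 6·144 = -987
Policy A (Y + 20):
  D = 53
  Y = 144 + 20 = 164
  H = 195 − 6·53 − 6·164 = -1107
Change in H: -1107 − (-987) = -120

-120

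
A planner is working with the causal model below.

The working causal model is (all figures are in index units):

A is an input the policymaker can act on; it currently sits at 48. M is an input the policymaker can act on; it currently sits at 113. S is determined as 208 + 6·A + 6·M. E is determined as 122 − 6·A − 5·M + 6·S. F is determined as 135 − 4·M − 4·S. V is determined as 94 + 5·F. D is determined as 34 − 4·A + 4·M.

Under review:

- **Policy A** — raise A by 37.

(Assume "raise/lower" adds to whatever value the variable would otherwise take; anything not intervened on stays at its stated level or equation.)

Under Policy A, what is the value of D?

Policy A (A + 37):
  A = 48 + 37 = 85
  M = 113
  D = 34 − 4·85 + 4·113 = 146

146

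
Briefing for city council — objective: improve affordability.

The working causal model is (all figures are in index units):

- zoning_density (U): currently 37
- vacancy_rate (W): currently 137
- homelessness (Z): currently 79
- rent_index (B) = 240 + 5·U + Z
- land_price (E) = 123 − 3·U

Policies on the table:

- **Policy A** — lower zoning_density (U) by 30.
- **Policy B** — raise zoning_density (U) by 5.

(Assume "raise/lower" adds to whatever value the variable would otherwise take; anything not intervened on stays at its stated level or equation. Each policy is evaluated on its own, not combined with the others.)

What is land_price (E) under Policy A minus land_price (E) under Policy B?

105

Policy A (U − 30):
  U = 37 − 30 = 7
  E = 123 − 3·7 = 102
Policy B (U + 5):
  U = 37 + 5 = 42
  E = 123 − 3·42 = -3
E: 102 − (-3) = 105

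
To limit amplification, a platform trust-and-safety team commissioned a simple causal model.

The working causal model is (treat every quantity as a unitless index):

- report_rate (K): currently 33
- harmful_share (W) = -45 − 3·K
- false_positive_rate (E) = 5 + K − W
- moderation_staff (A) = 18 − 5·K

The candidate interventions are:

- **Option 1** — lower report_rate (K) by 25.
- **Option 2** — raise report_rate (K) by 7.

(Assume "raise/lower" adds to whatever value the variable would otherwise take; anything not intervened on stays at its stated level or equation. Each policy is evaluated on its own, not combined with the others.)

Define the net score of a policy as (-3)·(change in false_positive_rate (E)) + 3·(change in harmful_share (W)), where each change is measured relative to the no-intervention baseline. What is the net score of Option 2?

-147

Baseline:
  K = 33
  W = -45 − 3·33 = -144
  E = 5 + 33 − (-144) = 182
Option 2 (K + 7):
  K = 33 + 7 = 40
  W = -45 − 3·40 = -165
  E = 5 + 40 − (-165) = 210
ΔE = 210 − 182 = 28; ΔW = -165 − (-144) = -21
Score = (-3)·28 + 3·(-21) = -147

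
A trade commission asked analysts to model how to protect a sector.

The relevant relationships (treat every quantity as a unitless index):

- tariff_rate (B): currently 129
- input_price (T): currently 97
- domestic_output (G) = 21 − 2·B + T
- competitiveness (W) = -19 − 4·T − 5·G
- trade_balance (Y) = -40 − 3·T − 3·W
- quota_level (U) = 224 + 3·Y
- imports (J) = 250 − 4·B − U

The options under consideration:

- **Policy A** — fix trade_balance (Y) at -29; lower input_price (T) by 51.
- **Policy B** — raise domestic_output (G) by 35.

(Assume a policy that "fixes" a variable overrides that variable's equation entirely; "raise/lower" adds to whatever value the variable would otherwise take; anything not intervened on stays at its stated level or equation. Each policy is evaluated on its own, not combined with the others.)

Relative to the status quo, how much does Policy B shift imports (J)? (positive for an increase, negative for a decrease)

Baseline:
  B = 129
  T = 97
  G = 21 − 2·129 + 97 = -140
  W = -19 − 4·97 − 5·(-140) = 293
  Y = -40 − 3·97 − 3·293 = -1210
  U = 224 + 3·(-1210) = -3406
  J = 250 − 4·129 − (-3406) = 3140
Policy B (G + 35):
  B = 129
  T = 97
  G = 21 − 2·129 + 97 (+35 from intervention) = -105
  W = -19 − 4·97 − 5·(-105) = 118
  Y = -40 − 3·97 − 3·118 = -685
  U = 224 + 3·(-685) = -1831
  J = 250 − 4·129 − (-1831) = 1565
Change in J: 1565 − 3140 = -1575

-1575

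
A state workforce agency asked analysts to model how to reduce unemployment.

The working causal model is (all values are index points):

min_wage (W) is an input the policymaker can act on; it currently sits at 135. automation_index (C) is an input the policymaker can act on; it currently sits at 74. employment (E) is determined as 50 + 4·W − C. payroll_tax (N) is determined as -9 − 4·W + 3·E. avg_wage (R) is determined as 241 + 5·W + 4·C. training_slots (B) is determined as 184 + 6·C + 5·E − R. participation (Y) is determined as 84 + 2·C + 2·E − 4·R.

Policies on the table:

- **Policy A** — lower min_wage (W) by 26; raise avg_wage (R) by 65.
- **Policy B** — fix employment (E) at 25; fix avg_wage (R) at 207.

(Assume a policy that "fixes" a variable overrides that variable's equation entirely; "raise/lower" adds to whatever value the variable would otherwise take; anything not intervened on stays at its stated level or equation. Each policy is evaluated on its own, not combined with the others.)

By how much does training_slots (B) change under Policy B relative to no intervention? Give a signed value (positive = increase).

-1450

Baseline:
  W = 135
  C = 74
  E = 50 + 4·135 − 74 = 516
  R = 241 + 5·135 + 4·74 = 1212
  B = 184 + 6·74 + 5·516 − 1212 = 1996
Policy B (E := 25, R := 207):
  W = 135
  C = 74
  E = 25
  R = 207
  B = 184 + 6·74 + 5·25 − 207 = 546
Change in B: 546 − 1996 = -1450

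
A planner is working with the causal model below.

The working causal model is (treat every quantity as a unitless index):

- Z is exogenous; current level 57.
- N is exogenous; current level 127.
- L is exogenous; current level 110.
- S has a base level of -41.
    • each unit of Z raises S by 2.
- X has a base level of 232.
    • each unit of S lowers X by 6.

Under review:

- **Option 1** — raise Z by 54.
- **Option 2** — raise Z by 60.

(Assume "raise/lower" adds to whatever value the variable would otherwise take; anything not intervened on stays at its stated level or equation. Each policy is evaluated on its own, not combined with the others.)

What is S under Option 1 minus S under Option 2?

Option 1 (Z + 54):
  Z = 57 + 54 = 111
  S = -41 + 2·111 = 181
Option 2 (Z + 60):
  Z = 57 + 60 = 117
  S = -41 + 2·117 = 193
S: 181 − 193 = -12

-12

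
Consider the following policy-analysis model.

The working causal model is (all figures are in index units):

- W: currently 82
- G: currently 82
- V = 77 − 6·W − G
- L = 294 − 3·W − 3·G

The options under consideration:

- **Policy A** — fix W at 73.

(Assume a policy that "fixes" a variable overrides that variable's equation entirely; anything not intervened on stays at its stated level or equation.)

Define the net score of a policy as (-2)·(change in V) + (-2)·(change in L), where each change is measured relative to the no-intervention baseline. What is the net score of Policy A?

-162

Baseline:
  W = 82
  G = 82
  V = 77 − 6·82 − 82 = -497
  L = 294 − 3·82 − 3·82 = -198
Policy A (W := 73):
  W = 73
  G = 82
  V = 77 − 6·73 − 82 = -443
  L = 294 − 3·73 − 3·82 = -171
ΔV = -443 − (-497) = 54; ΔL = -171 − (-198) = 27
Score = (-2)·54 + (-2)·27 = -162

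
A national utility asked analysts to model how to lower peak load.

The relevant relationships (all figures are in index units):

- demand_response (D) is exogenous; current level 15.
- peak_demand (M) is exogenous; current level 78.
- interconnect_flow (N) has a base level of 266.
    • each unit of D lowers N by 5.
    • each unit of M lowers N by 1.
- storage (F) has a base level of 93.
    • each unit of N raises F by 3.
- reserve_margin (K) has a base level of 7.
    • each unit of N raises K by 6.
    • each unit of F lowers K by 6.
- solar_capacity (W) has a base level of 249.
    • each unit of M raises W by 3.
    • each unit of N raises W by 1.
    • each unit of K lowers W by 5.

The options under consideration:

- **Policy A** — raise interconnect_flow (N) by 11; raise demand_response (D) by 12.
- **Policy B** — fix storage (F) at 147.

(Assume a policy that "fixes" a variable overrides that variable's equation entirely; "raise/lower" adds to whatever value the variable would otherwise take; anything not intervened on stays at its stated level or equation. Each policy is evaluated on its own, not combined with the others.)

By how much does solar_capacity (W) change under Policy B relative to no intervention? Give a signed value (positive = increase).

Baseline:
  D = 15
  M = 78
  N = 266 − 5·15 − 78 = 113
  F = 93 + 3·113 = 432
  K = 7 + 6·113 − 6·432 = -1907
  W = 249 + 3·78 + 113 − 5·(-1907) = 10131
Policy B (F := 147):
  D = 15
  M = 78
  N = 266 − 5·15 − 78 = 113
  F = 147
  K = 7 + 6·113 − 6·147 = -197
  W = 249 + 3·78 + 113 − 5·(-197) = 1581
Change in W: 1581 − 10131 = -8550

-8550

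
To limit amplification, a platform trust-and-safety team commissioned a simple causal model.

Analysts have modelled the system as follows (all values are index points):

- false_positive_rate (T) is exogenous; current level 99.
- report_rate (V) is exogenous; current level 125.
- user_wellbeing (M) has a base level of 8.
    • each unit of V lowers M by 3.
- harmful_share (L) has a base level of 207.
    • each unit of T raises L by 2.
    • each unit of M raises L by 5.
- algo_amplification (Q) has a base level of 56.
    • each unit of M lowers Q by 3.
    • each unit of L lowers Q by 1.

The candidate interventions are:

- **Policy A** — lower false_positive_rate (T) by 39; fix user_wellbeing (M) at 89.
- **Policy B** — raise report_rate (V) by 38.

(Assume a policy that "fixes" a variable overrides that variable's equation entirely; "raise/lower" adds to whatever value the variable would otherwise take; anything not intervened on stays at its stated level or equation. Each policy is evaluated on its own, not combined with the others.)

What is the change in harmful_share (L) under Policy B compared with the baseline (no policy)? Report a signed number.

Baseline:
  T = 99
  V = 125
  M = 8 − 3·125 = -367
  L = 207 + 2·99 + 5·(-367) = -1430
Policy B (V + 38):
  T = 99
  V = 125 + 38 = 163
  M = 8 − 3·163 = -481
  L = 207 + 2·99 + 5·(-481) = -2000
Change in L: -2000 − (-1430) = -570

-570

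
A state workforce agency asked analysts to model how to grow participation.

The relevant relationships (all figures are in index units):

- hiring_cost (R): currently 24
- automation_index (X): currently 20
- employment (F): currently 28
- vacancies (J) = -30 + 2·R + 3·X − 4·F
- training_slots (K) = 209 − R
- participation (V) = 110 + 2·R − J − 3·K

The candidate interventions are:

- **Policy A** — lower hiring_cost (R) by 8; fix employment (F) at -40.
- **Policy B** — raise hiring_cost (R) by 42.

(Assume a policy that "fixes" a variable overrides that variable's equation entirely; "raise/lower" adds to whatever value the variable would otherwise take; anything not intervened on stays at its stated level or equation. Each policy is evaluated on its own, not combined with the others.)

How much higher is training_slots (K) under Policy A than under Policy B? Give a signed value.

50

Policy A (R − 8, F := -40):
  R = 24 − 8 = 16
  K = 209 − 16 = 193
Policy B (R + 42):
  R = 24 + 42 = 66
  K = 209 − 66 = 143
K: 193 − 143 = 50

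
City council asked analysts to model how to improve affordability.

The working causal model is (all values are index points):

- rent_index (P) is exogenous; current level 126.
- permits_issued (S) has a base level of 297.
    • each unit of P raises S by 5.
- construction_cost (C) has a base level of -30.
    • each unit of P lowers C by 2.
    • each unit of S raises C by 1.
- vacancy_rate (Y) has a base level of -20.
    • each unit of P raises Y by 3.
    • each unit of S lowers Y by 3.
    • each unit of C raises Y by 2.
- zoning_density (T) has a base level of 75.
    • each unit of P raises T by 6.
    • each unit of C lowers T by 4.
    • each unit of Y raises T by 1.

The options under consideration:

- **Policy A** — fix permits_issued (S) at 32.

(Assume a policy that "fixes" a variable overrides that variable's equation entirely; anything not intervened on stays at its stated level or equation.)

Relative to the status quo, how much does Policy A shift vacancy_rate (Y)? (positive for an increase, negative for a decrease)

Baseline:
  P = 126
  S = 297 + 5·126 = 927
  C = -30 − 2·126 + 927 = 645
  Y = -20 + 3·126 − 3·927 + 2·645 = -1133
Policy A (S := 32):
  P = 126
  S = 32
  C = -30 − 2·126 + 32 = -250
  Y = -20 + 3·126 − 3·32 + 2·(-250) = -238
Change in Y: -238 − (-1133) = 895

895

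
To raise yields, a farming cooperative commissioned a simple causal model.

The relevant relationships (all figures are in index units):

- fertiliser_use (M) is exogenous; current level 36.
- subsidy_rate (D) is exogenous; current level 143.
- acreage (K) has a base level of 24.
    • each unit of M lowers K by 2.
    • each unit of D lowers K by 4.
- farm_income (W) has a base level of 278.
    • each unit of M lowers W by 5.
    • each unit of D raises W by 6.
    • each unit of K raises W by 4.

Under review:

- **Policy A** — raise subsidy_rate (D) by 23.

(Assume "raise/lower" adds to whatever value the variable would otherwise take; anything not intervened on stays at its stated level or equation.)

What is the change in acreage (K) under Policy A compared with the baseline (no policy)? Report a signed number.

Baseline:
  M = 36
  D = 143
  K = 24 − 2·36 − 4·143 = -620
Policy A (D + 23):
  M = 36
  D = 143 + 23 = 166
  K = 24 − 2·36 − 4·166 = -712
Change in K: -712 − (-620) = -92

-92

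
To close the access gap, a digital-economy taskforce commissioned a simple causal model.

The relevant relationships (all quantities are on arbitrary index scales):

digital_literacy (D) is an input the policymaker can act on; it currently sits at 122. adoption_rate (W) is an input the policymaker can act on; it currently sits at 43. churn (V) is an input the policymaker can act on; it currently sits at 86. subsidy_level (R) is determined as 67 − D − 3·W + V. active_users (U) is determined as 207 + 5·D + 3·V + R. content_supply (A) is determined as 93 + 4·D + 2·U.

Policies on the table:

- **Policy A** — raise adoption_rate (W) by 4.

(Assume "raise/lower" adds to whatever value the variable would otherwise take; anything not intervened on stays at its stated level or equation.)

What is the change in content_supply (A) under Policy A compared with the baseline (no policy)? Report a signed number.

Baseline:
  D = 122
  W = 43
  V = 86
  R = 67 − 122 − 3·43 + 86 = -98
  U = 207 + 5·122 + 3·86 + (-98) = 977
  A = 93 + 4·122 + 2·977 = 2535
Policy A (W + 4):
  D = 122
  W = 43 + 4 = 47
  V = 86
  R = 67 − 122 − 3·47 + 86 = -110
  U = 207 + 5·122 + 3·86 + (-110) = 965
  A = 93 + 4·122 + 2·965 = 2511
Change in A: 2511 − 2535 = -24

-24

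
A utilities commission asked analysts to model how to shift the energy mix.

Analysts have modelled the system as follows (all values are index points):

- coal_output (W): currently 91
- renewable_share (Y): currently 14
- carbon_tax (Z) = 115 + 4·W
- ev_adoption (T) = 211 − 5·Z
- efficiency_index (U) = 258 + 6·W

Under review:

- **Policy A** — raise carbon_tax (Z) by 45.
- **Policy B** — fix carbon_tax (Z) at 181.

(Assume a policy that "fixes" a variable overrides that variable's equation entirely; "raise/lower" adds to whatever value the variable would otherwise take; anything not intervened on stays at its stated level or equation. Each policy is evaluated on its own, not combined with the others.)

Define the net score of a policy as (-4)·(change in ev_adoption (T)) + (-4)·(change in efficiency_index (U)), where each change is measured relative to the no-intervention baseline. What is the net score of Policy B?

-5960

Baseline:
  W = 91
  Z = 115 + 4·91 = 479
  T = 211 − 5·479 = -2184
  U = 258 + 6·91 = 804
Policy B (Z := 181):
  W = 91
  Z = 181
  T = 211 − 5·181 = -694
  U = 258 + 6·91 = 804
ΔT = -694 − (-2184) = 1490; ΔU = 804 − 804 = 0
Score = (-4)·1490 + (-4)·0 = -5960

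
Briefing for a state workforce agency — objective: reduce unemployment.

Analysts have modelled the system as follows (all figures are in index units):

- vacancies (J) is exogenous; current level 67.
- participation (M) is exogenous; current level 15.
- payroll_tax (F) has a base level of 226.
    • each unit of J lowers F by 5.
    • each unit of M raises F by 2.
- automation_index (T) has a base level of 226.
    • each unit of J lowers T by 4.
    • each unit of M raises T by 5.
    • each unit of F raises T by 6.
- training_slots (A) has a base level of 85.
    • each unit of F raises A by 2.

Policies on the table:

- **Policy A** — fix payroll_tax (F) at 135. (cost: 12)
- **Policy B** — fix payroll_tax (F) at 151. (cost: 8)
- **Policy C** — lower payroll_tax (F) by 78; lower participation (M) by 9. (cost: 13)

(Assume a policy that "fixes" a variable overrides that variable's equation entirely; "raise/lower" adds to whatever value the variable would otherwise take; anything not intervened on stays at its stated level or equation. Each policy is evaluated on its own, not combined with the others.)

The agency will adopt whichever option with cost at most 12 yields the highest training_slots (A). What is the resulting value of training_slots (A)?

387

Policy A (F := 135):
  J = 67
  M = 15
  F = 135
  A = 85 + 2·135 = 355
Policy B (F := 151):
  J = 67
  M = 15
  F = 151
  A = 85 + 2·151 = 387
Comparing — Policy A: A=355, Policy B: A=387. Highest is 387 (Policy B).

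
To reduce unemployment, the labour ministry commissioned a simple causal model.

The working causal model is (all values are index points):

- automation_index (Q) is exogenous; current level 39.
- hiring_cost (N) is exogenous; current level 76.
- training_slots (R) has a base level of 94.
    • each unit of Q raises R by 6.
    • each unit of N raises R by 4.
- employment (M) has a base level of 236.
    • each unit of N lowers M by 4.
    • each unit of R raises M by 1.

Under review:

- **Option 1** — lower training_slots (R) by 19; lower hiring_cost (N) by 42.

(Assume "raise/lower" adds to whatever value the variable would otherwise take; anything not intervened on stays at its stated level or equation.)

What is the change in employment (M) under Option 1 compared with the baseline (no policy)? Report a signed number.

Baseline:
  Q = 39
  N = 76
  R = 94 + 6·39 + 4·76 = 632
  M = 236 − 4·76 + 632 = 564
Option 1 (R − 19, N − 42):
  Q = 39
  N = 76 − 42 = 34
  R = 94 + 6·39 + 4·34 (−19 from intervention) = 445
  M = 236 − 4·34 + 445 = 545
Change in M: 545 − 564 = -19

-19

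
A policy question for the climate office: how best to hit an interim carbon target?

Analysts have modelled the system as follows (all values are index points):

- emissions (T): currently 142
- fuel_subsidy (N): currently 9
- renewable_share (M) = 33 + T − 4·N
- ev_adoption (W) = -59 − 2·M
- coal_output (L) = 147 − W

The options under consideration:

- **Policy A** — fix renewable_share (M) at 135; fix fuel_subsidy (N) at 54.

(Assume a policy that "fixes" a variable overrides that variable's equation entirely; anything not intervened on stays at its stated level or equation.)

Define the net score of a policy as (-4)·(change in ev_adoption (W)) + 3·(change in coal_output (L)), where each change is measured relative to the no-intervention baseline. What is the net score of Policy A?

-56

Baseline:
  T = 142
  N = 9
  M = 33 + 142 − 4·9 = 139
  W = -59 − 2·139 = -337
  L = 147 − (-337) = 484
Policy A (M := 135, N := 54):
  T = 142
  N = 54
  M = 135
  W = -59 − 2·135 = -329
  L = 147 − (-329) = 476
ΔW = -329 − (-337) = 8; ΔL = 476 − 484 = -8
Score = (-4)·8 + 3·(-8) = -56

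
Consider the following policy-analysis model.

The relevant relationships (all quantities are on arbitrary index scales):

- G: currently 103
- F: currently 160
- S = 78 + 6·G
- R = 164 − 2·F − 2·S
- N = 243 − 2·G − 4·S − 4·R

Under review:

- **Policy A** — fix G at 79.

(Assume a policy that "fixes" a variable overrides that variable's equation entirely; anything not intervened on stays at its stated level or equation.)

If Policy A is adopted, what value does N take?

2917

Policy A (G := 79):
  G = 79
  F = 160
  S = 78 + 6·79 = 552
  R = 164 − 2·160 − 2·552 = -1260
  N = 243 − 2·79 − 4·552 − 4·(-1260) = 2917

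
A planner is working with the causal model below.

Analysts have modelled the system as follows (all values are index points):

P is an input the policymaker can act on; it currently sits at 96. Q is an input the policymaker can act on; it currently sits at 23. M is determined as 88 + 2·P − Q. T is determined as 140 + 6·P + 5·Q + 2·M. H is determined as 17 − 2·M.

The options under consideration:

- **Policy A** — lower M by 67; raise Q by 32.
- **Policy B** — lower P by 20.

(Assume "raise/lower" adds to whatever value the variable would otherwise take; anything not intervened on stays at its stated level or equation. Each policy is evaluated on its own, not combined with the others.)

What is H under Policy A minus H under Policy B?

118

Policy A (M − 67, Q + 32):
  P = 96
  Q = 23 + 32 = 55
  M = 88 + 2·96 − 55 (−67 from intervention) = 158
  H = 17 − 2·158 = -299
Policy B (P − 20):
  P = 96 − 20 = 76
  Q = 23
  M = 88 + 2·76 − 23 = 217
  H = 17 − 2·217 = -417
H: -299 − (-417) = 118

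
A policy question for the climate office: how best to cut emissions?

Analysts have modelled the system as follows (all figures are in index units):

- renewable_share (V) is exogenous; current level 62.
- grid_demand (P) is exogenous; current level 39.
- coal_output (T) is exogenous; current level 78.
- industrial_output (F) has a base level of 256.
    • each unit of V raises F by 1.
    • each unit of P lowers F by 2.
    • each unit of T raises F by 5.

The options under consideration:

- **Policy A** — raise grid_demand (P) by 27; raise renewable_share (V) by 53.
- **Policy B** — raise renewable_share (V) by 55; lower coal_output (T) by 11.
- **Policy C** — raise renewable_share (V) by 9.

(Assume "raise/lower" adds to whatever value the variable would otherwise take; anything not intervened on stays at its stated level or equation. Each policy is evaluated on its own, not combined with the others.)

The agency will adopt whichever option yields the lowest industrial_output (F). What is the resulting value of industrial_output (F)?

629

Policy A (P + 27, V + 53):
  V = 62 + 53 = 115
  P = 39 + 27 = 66
  T = 78
  F = 256 + 115 − 2·66 + 5·78 = 629
Policy B (V + 55, T − 11):
  V = 62 + 55 = 117
  P = 39
  T = 78 − 11 = 67
  F = 256 + 117 − 2·39 + 5·67 = 630
Policy C (V + 9):
  V = 62 + 9 = 71
  P = 39
  T = 78
  F = 256 + 71 − 2·39 + 5·78 = 639
Comparing — Policy A: F=629, Policy B: F=630, Policy C: F=639. Lowest is 629 (Policy A).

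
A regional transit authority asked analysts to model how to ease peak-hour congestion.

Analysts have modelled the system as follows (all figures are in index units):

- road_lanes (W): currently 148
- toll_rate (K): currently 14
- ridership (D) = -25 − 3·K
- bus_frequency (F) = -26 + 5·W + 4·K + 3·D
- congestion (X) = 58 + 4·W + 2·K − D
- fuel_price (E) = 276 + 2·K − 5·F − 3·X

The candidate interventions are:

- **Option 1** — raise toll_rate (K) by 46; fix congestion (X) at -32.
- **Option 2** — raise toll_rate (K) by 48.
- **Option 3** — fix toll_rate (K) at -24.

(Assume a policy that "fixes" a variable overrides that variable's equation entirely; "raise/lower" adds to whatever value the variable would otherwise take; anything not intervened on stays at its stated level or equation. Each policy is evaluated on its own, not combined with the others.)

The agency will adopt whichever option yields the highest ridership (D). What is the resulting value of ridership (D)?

Option 1 (K + 46, X := -32):
  K = 14 + 46 = 60
  D = -25 − 3·60 = -205
Option 2 (K + 48):
  K = 14 + 48 = 62
  D = -25 − 3·62 = -211
Option 3 (K := -24):
  K = -24
  D = -25 − 3·(-24) = 47
Comparing — Option 1: D=-205, Option 2: D=-211, Option 3: D=47. Highest is 47 (Option 3).

47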